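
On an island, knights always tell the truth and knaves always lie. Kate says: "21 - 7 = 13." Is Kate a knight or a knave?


Statement: "21 - 7 = 13."
Actual: 21 - 7 = 14
Claimed: 13
Statement is FALSE → Kate lies → Knave

Knave


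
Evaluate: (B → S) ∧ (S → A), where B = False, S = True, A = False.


B = False, S = True, A = False
Step 1: B → S is false only when B=True and S=False. Result: True
Step 2: S → A is false only when S=True and A=False. Result: False
Step 3: True ∧ False = False

False


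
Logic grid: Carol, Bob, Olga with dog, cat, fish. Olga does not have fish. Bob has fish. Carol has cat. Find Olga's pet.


From clues:
  Bob → fish
  Carol → cat
By elimination, Olga gets the remaining.

dog


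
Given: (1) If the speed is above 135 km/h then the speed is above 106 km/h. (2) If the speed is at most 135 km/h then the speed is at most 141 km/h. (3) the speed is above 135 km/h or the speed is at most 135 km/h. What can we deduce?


Constructive dilemma: (P → Q) ∧ (R → S), P ∨ R ⊢ Q ∨ S
Premise 1: the speed is above 135 km/h → the speed is above 106 km/h
Premise 2: the speed is at most 135 km/h → the speed is at most 141 km/h
Premise 3: the speed is above 135 km/h ∨ the speed is at most 135 km/h
Case 1: Assuming the speed is above 135 km/h, then by Premise 1, the speed is above 106 km/h.
Case 2: Assuming the speed is at most 135 km/h, then by Premise 2, the speed is at most 141 km/h.
Since one of the speed is above 135 km/h or the speed is at most 135 km/h must hold, we get the speed is above 106 km/h or the speed is at most 141 km/h.

The speed is above 106 km/h or the speed is at most 141 km/h.


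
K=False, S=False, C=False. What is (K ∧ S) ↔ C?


K = False, S = False, C = False
Expression: (K ∧ S) ↔ C
Step 1: K ∧ S = False AND False = False
Step 2: (False) ↔ C = (False iff False) = True

True


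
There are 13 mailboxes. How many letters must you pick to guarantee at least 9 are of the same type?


Pigeonhole: to guarantee k in one of n categories, need (k-1)×n + 1.
k = 9, n = 13
Minimum = (9-1) × 13 + 1 = 8 × 13 + 1

105


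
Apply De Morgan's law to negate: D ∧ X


De Morgan's law: ¬(P ∧ Q) ≡ ¬P ∨ ¬Q
¬(D ∧ X) = ¬D ∨ ¬X

¬D ∨ ¬X


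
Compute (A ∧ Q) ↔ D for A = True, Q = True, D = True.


A = True, Q = True, D = True
Step 1: A ∧ Q = True AND True = True
Step 2: (True) ↔ D: true when both sides have same truth value.
Result: True ↔ True = True

True


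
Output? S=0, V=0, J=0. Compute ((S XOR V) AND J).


S XOR V = 0^0 = 0
0 AND 0 = 0

0


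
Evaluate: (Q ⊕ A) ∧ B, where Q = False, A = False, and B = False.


Q = False, A = False, B = False
Step 1: Q ⊕ A = False XOR False = False
Step 2: False ∧ B = False AND False = False
XOR true when exactly one of Q,A is true; then AND with B.

False


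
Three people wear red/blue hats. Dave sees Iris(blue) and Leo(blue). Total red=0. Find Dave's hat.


Total red = 0, seen red = 0
Own red = 0 - 0 = 0
Dave's hat is blue.

blue


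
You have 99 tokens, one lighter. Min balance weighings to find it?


Each weighing has 3 outcomes (left heavy / balance / right heavy), so k weighings distinguish at most 3^k cases; splitting into three near-equal groups achieves this.
Need 3^k ≥ 99: 3^4 = 81 < 99 ≤ 3^5 = 243
k = ⌈log₃(99)⌉ = 5

5


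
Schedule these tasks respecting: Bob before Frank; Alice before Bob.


Constraints: Bob before Frank; Alice before Bob
Method: repeatedly schedule the remaining task that has no remaining task required before it.
  Step 1: remaining {Alice, Frank, Bob}; every task except Alice still has a predecessor pending → schedule Alice.
  Step 2: remaining {Frank, Bob}; every task except Bob still has a predecessor pending → schedule Bob.
  Step 3: only Frank remains → schedule Frank.
Resulting order:

Alice → Bob → Frank


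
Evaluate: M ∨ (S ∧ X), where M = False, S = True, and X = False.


M = False, S = True, X = False
Step 1: S ∧ X = True AND False = False
Step 2: M ∨ False = False OR False = False
AND evaluated first (higher precedence); then OR applied.

False


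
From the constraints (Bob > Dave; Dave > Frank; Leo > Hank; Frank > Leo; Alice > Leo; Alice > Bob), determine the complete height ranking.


Constraints: Bob > Dave; Dave > Frank; Leo > Hank; Frank > Leo; Alice > Leo; Alice > Bob
Method: at each step, the next-highest is the one remaining person who never appears on the smaller side of a constraint between remaining people.
  Step 1: remaining {Dave, Frank, Hank, Bob, Alice, Leo}; on the smaller side: {Dave, Frank, Hank, Bob, Leo} → Alice is next (Alice > Leo; Alice > Bob).
  Step 2: remaining {Dave, Frank, Hank, Bob, Leo}; on the smaller side: {Dave, Frank, Hank, Leo} → Bob is next (Bob > Dave).
  Step 3: remaining {Dave, Frank, Hank, Leo}; on the smaller side: {Frank, Hank, Leo} → Dave is next (Dave > Frank).
  Step 4: remaining {Frank, Hank, Leo}; on the smaller side: {Hank, Leo} → Frank is next (Frank > Leo).
  Step 5: remaining {Hank, Leo}; on the smaller side: {Hank} → Leo is next (Leo > Hank).
  Step 6: only Hank remains → lowest.
Final ranking (highest to lowest):

Alice > Bob > Dave > Frank > Leo > Hank


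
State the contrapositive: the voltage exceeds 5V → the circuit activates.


Original: If the voltage exceeds 5V, then the circuit activates
Contrapositive: If ¬Q, then ¬P
Negate Q: not (the circuit activates)
Negate P: not (the voltage exceeds 5V)

If not (the circuit activates), then not (the voltage exceeds 5V).


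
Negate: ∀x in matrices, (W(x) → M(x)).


Original: ∀x (W(x) → M(x))
Rule: ¬∀→∃, ¬∃→∀, negate predicate.
Negation: ∃x (W(x) ∧ ¬M(x))

∃x (W(x) ∧ ¬M(x))


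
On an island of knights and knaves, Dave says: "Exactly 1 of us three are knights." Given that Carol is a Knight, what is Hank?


Dave claims exactly 1 knights among Dave, Carol, Hank.
Given: Carol is a Knight.

Case 1: Dave is a Knight (tells truth)
  Then exactly 1 of the three are knights.
  Counting Dave, Carol: 2 knight(s) so far. Need -1 more → impossible.
Case 2: Dave is a Knave (lies)
  Then the count is NOT 1.
  If Hank = Knave, count = 1 = 1 → claim would be true, contradicts lie.
  If Hank = Knight, count = 2 ≠ 1 → lie confirmed ✓

Hank is a Knight.

Knight


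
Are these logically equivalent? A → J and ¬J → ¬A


Expression 1: A → J
Expression 2: ¬J → ¬A
Truth table (A J | Expr1 Expr2):
  T T |   T     T
  T F |   F     F
  F T |   T     T
  F F |   T     T
All 4 rows agree, so the expressions are logically equivalent.

Yes


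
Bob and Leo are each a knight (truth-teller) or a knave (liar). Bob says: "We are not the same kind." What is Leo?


Bob says: "We are not the same kind."
Case 1: Bob is a Knight (truth-teller)
  Statement is true → they ARE different → Leo is a Knave
Case 2: Bob is a Knave (liar)
  Statement is false → they are NOT different → Leo is a Knave
In both cases, Leo is a Knave.

Knave


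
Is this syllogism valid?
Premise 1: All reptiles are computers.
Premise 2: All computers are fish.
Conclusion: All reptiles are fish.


Premise 1: All reptiles are computers.
Premise 2: All computers are fish.
Conclusion: All reptiles are fish.
Barbara syllogism (AAA-1): All A are B, All B are C → All A are C.
Middle term (computers) distributed in premise 2.

Valid


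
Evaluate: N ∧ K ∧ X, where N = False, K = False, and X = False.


N = False, K = False, X = False
Step 1: N ∧ K = False AND False = False
Step 2: (False) ∧ X = (False) AND False = False
AND is true only when ALL operands are true.

False


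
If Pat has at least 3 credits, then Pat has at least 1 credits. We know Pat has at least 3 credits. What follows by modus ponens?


Modus ponens: P → Q, P ⊢ Q
P: Pat has at least 3 credits
Q: Pat has at least 1 credits
We have P → Q and P is true.
By modus ponens, Q must be true.

Pat has at least 1 credits


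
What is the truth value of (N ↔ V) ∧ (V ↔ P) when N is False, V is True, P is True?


N = False, V = True, P = True
Step 1: N ↔ V is true when N and V have the same value. Result: False
Step 2: V ↔ P is true when V and P have the same value. Result: True
Step 3: False ∧ True = False

False


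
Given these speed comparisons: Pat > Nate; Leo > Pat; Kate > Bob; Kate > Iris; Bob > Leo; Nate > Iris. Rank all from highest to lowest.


Constraints: Pat > Nate; Leo > Pat; Kate > Bob; Kate > Iris; Bob > Leo; Nate > Iris
Method: at each step, the next-highest is the one remaining person who never appears on the smaller side of a constraint between remaining people.
  Step 1: remaining {Pat, Kate, Leo, Iris, Bob, Nate}; on the smaller side: {Pat, Leo, Iris, Bob, Nate} → Kate is next (Kate > Bob; Kate > Iris).
  Step 2: remaining {Pat, Leo, Iris, Bob, Nate}; on the smaller side: {Pat, Leo, Iris, Nate} → Bob is next (Bob > Leo).
  Step 3: remaining {Pat, Leo, Iris, Nate}; on the smaller side: {Pat, Iris, Nate} → Leo is next (Leo > Pat).
  Step 4: remaining {Pat, Iris, Nate}; on the smaller side: {Iris, Nate} → Pat is next (Pat > Nate).
  Step 5: remaining {Iris, Nate}; on the smaller side: {Iris} → Nate is next (Nate > Iris).
  Step 6: only Iris remains → lowest.
Final ranking (highest to lowest):

Kate > Bob > Leo > Pat > Nate > Iris


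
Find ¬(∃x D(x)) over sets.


Original: ∃x D(x)
Rule: ¬∀→∃, ¬∃→∀, negate predicate.
Negation: ∀x ¬D(x)

∀x ¬D(x)


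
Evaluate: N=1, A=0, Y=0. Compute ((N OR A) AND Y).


N OR A = 1|0 = 1
1 AND 0 = 0

0


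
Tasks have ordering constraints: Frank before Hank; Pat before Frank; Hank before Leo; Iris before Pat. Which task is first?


Constraints: Frank before Hank; Pat before Frank; Hank before Leo; Iris before Pat
The first task can have nothing scheduled before it, so it must never appear on the right of a 'before'.
Tasks appearing after some 'before': Hank, Frank, Leo, Pat.
The only task not in that list is Iris → it is first.

Iris


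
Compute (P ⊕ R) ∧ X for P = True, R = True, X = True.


P = True, R = True, X = True
Step 1: P ⊕ R = True XOR True = False
Step 2: False ∧ X = False AND True = False
XOR true when exactly one of P,R is true; then AND with X.

False


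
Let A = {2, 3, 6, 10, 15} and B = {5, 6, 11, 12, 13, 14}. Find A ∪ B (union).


A = {2, 3, 6, 10, 15}
B = {5, 6, 11, 12, 13, 14}
Operation: union
All elements combined: 2, 3, 5, 6, 10, 11, 12, 13, 14, 15

{2, 3, 5, 6, 10, 11, 12, 13, 14, 15}


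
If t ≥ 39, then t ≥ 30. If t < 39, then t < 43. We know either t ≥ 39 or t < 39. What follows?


Constructive dilemma: (P → Q) ∧ (R → S), P ∨ R ⊢ Q ∨ S
Premise 1: t ≥ 39 → t ≥ 30
Premise 2: t < 39 → t < 43
Premise 3: t ≥ 39 ∨ t < 39
Case 1: Assuming t ≥ 39, then by Premise 1, t ≥ 30.
Case 2: Assuming t < 39, then by Premise 2, t < 43.
Since one of t ≥ 39 or t < 39 must hold, we get t ≥ 30 or t < 43.

t ≥ 30 or t < 43.


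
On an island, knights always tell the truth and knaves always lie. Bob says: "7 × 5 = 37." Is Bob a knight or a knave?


Statement: "7 × 5 = 37."
Actual: 7 × 5 = 35
Claimed: 37
Statement is FALSE → Bob lies → Knave

Knave


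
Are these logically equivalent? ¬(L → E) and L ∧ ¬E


Expression 1: ¬(L → E)
Expression 2: L ∧ ¬E
Truth table (L E | Expr1 Expr2):
  T T |   F     F
  T F |   T     T
  F T |   F     F
  F F |   F     F
All 4 rows agree, so the expressions are logically equivalent.

Yes


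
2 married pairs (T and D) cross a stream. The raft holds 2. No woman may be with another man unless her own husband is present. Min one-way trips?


Label couples T and D.
1. WT+WD → (far: WT,WD; near: HT,HD)
2. WT ←   (far: WD; near: HT,HD,WT)
3. HT+HD → (far: HT,HD,WD; near: WT)
4. HT ←   (far: HD,WD; near: HT,WT)  — HT returns, since WT is alone on near bank
5. HT+WT → (far: all four; near: empty)
Every state respects the constraint.
Minimum trips = 5

5


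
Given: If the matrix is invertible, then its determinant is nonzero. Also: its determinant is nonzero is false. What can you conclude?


Modus tollens: P → Q, ¬Q ⊢ ¬P
P: the matrix is invertible
Q: its determinant is nonzero
We have P → Q and Q is false.
By modus tollens, P must be false.

It is not the case that the matrix is invertible


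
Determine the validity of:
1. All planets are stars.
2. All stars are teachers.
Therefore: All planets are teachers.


Premise 1: All planets are stars.
Premise 2: All stars are teachers.
Conclusion: All planets are teachers.
Barbara syllogism (AAA-1): All A are B, All B are C → All A are C.
Middle term (stars) distributed in premise 2.

Valid


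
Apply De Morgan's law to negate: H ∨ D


De Morgan's law: ¬(P ∨ Q) ≡ ¬P ∧ ¬Q
¬(H ∨ D) = ¬H ∧ ¬D

¬H ∧ ¬D


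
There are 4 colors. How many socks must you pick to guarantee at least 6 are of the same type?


Pigeonhole: to guarantee k in one of n categories, need (k-1)×n + 1.
k = 6, n = 4
Minimum = (6-1) × 4 + 1 = 5 × 4 + 1

21


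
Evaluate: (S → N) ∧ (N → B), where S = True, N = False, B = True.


S = True, N = False, B = True
Step 1: S → N is false only when S=True and N=False. Result: False
Step 2: N → B is false only when N=True and B=False. Result: True
Step 3: False ∧ True = False

False


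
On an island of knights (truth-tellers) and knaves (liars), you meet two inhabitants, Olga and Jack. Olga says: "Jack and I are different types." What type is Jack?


Olga says: "Jack and I are different types."
Case 1: Olga is a Knight (truth-teller)
  Statement is true → they ARE different → Jack is a Knave
Case 2: Olga is a Knave (liar)
  Statement is false → they are NOT different → Jack is a Knave
In both cases, Jack is a Knave.

Knave


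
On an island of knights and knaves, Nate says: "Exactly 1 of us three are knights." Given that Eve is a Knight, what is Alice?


Nate claims exactly 1 knights among Nate, Eve, Alice.
Given: Eve is a Knight.

Case 1: Nate is a Knight (tells truth)
  Then exactly 1 of the three are knights.
  Counting Nate, Eve: 2 knight(s) so far. Need -1 more → impossible.
Case 2: Nate is a Knave (lies)
  Then the count is NOT 1.
  If Alice = Knave, count = 1 = 1 → claim would be true, contradicts lie.
  If Alice = Knight, count = 2 ≠ 1 → lie confirmed ✓

Alice is a Knight.

Knight


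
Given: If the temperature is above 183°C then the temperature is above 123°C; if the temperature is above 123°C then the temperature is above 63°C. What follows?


Hypothetical syllogism: P → Q, Q → R ⊢ P → R
Premise 1: the temperature is above 183°C → the temperature is above 123°C
Premise 2: the temperature is above 123°C → the temperature is above 63°C
Chain the implications: the middle term (the temperature is above 123°C) links the two.
Conclusion: If the temperature is above 183°C, then the temperature is above 63°C.

If the temperature is above 183°C, then the temperature is above 63°C.


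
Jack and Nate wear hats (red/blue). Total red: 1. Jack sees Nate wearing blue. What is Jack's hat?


Total red = 1, Nate = blue
Red accounted for: 0
Remaining for Jack: 1
Jack's hat is red.

red


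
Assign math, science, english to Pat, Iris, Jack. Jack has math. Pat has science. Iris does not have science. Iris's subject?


From clues:
  Jack → math
  Pat → science
By elimination, Iris gets the remaining.

english


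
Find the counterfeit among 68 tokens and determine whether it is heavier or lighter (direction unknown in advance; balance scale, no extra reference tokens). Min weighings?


Let n = 68. 136 possibilities (n tokens × lighter/heavier); each weighing has 3 outcomes.
Bound for k weighings: say the first weighing puts j tokens on each pan. If it tips, the 2j weighed tokens remain suspects (each with a known direction) and k-1 weighings give 3^(k-1) outcomes; 3^(k-1) is odd, so 2j ≤ 3^(k-1) - 1. If it balances, the n - 2j unweighed tokens remain with direction unknown: 2(n - 2j) ≤ 3^(k-1) - 1 by the same parity argument. Adding, n ≤ (3^(k-1) - 1) + (3^(k-1) - 1)/2 = (3^k - 3)/2, and the classical three-group strategy achieves this (3 tokens in 2 weighings, 12 in 3, 39 in 4, 120 in 5).
So we need the smallest k with (3^k - 3)/2 ≥ 68.
k = 4: (3^4 - 3)/2 = 39 < 68 ✗
k = 5: (3^5 - 3)/2 = 120 ≥ 68 ✓

5


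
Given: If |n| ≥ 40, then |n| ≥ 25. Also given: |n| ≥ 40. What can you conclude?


Modus ponens: P → Q, P ⊢ Q
P: |n| ≥ 40
Q: |n| ≥ 25
We have P → Q and P is true.
By modus ponens, Q must be true.

|n| ≥ 25


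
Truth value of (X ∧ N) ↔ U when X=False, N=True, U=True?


X = False, N = True, U = True
Expression: (X ∧ N) ↔ U
Step 1: X ∧ N = False AND True = False
Step 2: (False) ↔ U = (False iff True) = False

False


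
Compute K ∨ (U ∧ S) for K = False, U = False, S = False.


K = False, U = False, S = False
Step 1: U ∧ S = False AND False = False
Step 2: K ∨ False = False OR False = False
AND evaluated first (higher precedence); then OR applied.

False


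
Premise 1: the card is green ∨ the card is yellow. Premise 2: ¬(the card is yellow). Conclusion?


Disjunctive syllogism: P ∨ Q, ¬P ⊢ Q
Disjunction: the card is green ∨ the card is yellow
We know it is not the case that the card is yellow.
By disjunctive syllogism, the other disjunct must be true.

The card is green


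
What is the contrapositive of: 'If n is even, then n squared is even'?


Original: If n is even, then n squared is even
Contrapositive: If ¬Q, then ¬P
Negate Q: not (n squared is even)
Negate P: not (n is even)

If not (n squared is even), then not (n is even).


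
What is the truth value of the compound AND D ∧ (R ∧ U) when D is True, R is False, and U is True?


D = True, R = False, U = True
Step 1: R ∧ U = False AND True = False
Step 2: D ∧ False = True AND False = False
AND is true only when ALL operands are true.

False


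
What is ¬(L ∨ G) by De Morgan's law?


De Morgan's law: ¬(P ∨ Q) ≡ ¬P ∧ ¬Q
¬(L ∨ G) = ¬L ∧ ¬G

¬L ∧ ¬G


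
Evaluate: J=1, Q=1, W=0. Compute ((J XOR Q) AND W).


J XOR Q = 1^1 = 0
0 AND 0 = 0

0


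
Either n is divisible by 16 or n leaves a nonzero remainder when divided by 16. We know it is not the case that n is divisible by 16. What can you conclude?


Disjunctive syllogism: P ∨ Q, ¬P ⊢ Q
Disjunction: n is divisible by 16 ∨ n leaves a nonzero remainder when divided by 16
We know it is not the case that n is divisible by 16.
By disjunctive syllogism, the other disjunct must be true.

n leaves a nonzero remainder when divided by 16


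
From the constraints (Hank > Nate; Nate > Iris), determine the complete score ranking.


Constraints: Hank > Nate; Nate > Iris
Method: at each step, the next-highest is the one remaining person who never appears on the smaller side of a constraint between remaining people.
  Step 1: remaining {Nate, Hank, Iris}; on the smaller side: {Nate, Iris} → Hank is next (Hank > Nate).
  Step 2: remaining {Nate, Iris}; on the smaller side: {Iris} → Nate is next (Nate > Iris).
  Step 3: only Iris remains → lowest.
Final ranking (highest to lowest):

Hank > Nate > Iris


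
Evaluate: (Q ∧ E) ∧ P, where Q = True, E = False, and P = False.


Q = True, E = False, P = False
Step 1: Q ∧ E = True AND False = False
Step 2: False ∧ P = False AND False = False
AND is true only when ALL operands are true.

False


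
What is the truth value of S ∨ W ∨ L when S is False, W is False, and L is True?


S = False, W = False, L = True
Step 1: S ∨ W = False OR False = False
Step 2: False ∨ L = False OR True = True
OR is true when at least one operand is true.

True


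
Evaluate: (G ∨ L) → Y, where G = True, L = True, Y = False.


G = True, L = True, Y = False
Step 1: G ∨ L = True OR True = True
Step 2: (True) → Y: false only when antecedent=True and Y=False.
Result: False

False


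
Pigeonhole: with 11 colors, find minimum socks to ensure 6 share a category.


Pigeonhole: to guarantee k in one of n categories, need (k-1)×n + 1.
k = 6, n = 11
Minimum = (6-1) × 11 + 1 = 5 × 11 + 1

56


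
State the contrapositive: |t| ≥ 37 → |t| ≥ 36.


Original: If |t| ≥ 37, then |t| ≥ 36
Contrapositive: If ¬Q, then ¬P
Negate Q: not (|t| ≥ 36)
Negate P: not (|t| ≥ 37)

If not (|t| ≥ 36), then not (|t| ≥ 37).


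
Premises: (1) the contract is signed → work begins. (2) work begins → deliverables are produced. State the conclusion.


Hypothetical syllogism: P → Q, Q → R ⊢ P → R
Premise 1: the contract is signed → work begins
Premise 2: work begins → deliverables are produced
Chain the implications: the middle term (work begins) links the two.
Conclusion: If the contract is signed, then deliverables are produced.

If the contract is signed, then deliverables are produced.


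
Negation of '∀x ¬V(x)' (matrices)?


Original: ∀x ¬V(x)
Rule: ¬∀→∃, ¬∃→∀, negate predicate.
Negation: ∃x V(x)

∃x V(x)


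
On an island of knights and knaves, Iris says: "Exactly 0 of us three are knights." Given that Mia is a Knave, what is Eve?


Iris claims exactly 0 knights among Iris, Mia, Eve.
Given: Mia is a Knave.

Case 1: Iris is a Knight (tells truth)
  Then exactly 0 of the three are knights.
  Counting Iris, Mia: 1 knight(s) so far. Need -1 more → impossible.
Case 2: Iris is a Knave (lies)
  Then the count is NOT 0.
  If Eve = Knave, count = 0 = 0 → claim would be true, contradicts lie.
  If Eve = Knight, count = 1 ≠ 0 → lie confirmed ✓

Eve is a Knight.

Knight


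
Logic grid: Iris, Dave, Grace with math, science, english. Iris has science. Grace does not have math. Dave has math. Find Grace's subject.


From clues:
  Dave → math
  Iris → science
By elimination, Grace gets the remaining.

english


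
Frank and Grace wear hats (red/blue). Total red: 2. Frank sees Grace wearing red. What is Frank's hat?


Total red = 2, Grace = red
Red accounted for: 1
Remaining for Frank: 1
Frank's hat is red.

red


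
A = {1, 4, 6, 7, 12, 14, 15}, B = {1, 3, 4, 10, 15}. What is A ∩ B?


A = {1, 4, 6, 7, 12, 14, 15}
B = {1, 3, 4, 10, 15}
Operation: intersection
Elements in both: 1, 4, 15

{1, 4, 15}


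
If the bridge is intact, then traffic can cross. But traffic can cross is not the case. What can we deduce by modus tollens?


Modus tollens: P → Q, ¬Q ⊢ ¬P
P: the bridge is intact
Q: traffic can cross
We have P → Q and Q is false.
By modus tollens, P must be false.

It is not the case that the bridge is intact


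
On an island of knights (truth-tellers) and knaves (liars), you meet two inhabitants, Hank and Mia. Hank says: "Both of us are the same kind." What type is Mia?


Hank says: "Both of us are the same kind."
Case 1: Hank is a Knight (truth-teller)
  Statement is true → they ARE the same → Mia is also a Knight
Case 2: Hank is a Knave (liar)
  Statement is false → they are NOT the same → Mia is a Knight
In both cases, Mia is a Knight.

Knight


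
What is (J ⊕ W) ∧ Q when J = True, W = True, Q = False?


J = True, W = True, Q = False
Step 1: J ⊕ W = True XOR True = False
Step 2: False ∧ Q = False AND False = False
XOR true when exactly one of J,W is true; then AND with Q.

False


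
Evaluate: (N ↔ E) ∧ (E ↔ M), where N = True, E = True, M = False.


N = True, E = True, M = False
Step 1: N ↔ E is true when N and E have the same value. Result: True
Step 2: E ↔ M is true when E and M have the same value. Result: False
Step 3: True ∧ False = False

False


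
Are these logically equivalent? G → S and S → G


Expression 1: G → S
Expression 2: S → G
Truth table (G S | Expr1 Expr2):
  T T |   T     T
  T F |   F     T   ← differ
  F T |   T     F   ← differ
  F F |   T     T
Counterexample: G=T, S=F gives Expr1 = F but Expr2 = T, so the expressions are NOT logically equivalent.

No


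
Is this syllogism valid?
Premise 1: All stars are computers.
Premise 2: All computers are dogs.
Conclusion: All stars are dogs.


Premise 1: All stars are computers.
Premise 2: All computers are dogs.
Conclusion: All stars are dogs.
Barbara syllogism (AAA-1): All A are B, All B are C → All A are C.
Middle term (computers) distributed in premise 2.

Valid


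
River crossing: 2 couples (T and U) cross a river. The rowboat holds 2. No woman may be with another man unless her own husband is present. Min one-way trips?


Label couples T and U.
1. WT+WU → (far: WT,WU; near: HT,HU)
2. WT ←   (far: WU; near: HT,HU,WT)
3. HT+HU → (far: HT,HU,WU; near: WT)
4. HT ←   (far: HU,WU; near: HT,WT)  — HT returns, since WT is alone on near bank
5. HT+WT → (far: all four; near: empty)
Every state respects the constraint.
Minimum trips = 5

5


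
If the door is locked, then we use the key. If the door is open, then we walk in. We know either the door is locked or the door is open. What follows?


Constructive dilemma: (P → Q) ∧ (R → S), P ∨ R ⊢ Q ∨ S
Premise 1: the door is locked → we use the key
Premise 2: the door is open → we walk in
Premise 3: the door is locked ∨ the door is open
Case 1: Assuming the door is locked, then by Premise 1, we use the key.
Case 2: Assuming the door is open, then by Premise 2, we walk in.
Since one of the door is locked or the door is open must hold, we get we use the key or we walk in.

We use the key or we walk in.


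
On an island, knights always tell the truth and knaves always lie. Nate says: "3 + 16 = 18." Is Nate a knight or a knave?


Statement: "3 + 16 = 18."
Actual: 3 + 16 = 19
Claimed: 18
Statement is FALSE → Nate lies → Knave

Knave


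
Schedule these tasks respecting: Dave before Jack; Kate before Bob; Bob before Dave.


Constraints: Dave before Jack; Kate before Bob; Bob before Dave
Method: repeatedly schedule the remaining task that has no remaining task required before it.
  Step 1: remaining {Dave, Kate, Jack, Bob}; every task except Kate still has a predecessor pending → schedule Kate.
  Step 2: remaining {Dave, Jack, Bob}; every task except Bob still has a predecessor pending → schedule Bob.
  Step 3: remaining {Dave, Jack}; every task except Dave still has a predecessor pending → schedule Dave.
  Step 4: only Jack remains → schedule Jack.
Resulting order:

Kate → Bob → Dave → Jack


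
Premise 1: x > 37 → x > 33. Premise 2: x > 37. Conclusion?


Modus ponens: P → Q, P ⊢ Q
P: x > 37
Q: x > 33
We have P → Q and P is true.
By modus ponens, Q must be true.

x > 33


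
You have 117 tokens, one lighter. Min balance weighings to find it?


Each weighing has 3 outcomes (left heavy / balance / right heavy), so k weighings distinguish at most 3^k cases; splitting into three near-equal groups achieves this.
Need 3^k ≥ 117: 3^4 = 81 < 117 ≤ 3^5 = 243
k = ⌈log₃(117)⌉ = 5

5


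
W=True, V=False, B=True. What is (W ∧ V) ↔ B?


W = True, V = False, B = True
Expression: (W ∧ V) ↔ B
Step 1: W ∧ V = True AND False = False
Step 2: (False) ↔ B = (False iff True) = False

False


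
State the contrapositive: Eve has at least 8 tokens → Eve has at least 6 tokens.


Original: If Eve has at least 8 tokens, then Eve has at least 6 tokens
Contrapositive: If ¬Q, then ¬P
Negate Q: not (Eve has at least 6 tokens)
Negate P: not (Eve has at least 8 tokens)

If not (Eve has at least 6 tokens), then not (Eve has at least 8 tokens).


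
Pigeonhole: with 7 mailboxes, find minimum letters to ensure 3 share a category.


Pigeonhole: to guarantee k in one of n categories, need (k-1)×n + 1.
k = 3, n = 7
Minimum = (3-1) × 7 + 1 = 2 × 7 + 1

15


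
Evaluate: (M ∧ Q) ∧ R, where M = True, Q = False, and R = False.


M = True, Q = False, R = False
Step 1: M ∧ Q = True AND False = False
Step 2: False ∧ R = False AND False = False
AND is true only when ALL operands are true.

False


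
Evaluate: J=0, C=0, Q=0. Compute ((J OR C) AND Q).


J OR C = 0|0 = 0
0 AND 0 = 0

0


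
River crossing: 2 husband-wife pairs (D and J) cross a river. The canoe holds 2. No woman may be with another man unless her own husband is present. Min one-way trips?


Label couples D and J.
1. WD+WJ → (far: WD,WJ; near: HD,HJ)
2. WD ←   (far: WJ; near: HD,HJ,WD)
3. HD+HJ → (far: HD,HJ,WJ; near: WD)
4. HD ←   (far: HJ,WJ; near: HD,WD)  — HD returns, since WD is alone on near bank
5. HD+WD → (far: all four; near: empty)
Every state respects the constraint.
Minimum trips = 5

5


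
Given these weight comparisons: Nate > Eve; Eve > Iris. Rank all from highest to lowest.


Constraints: Nate > Eve; Eve > Iris
Method: at each step, the next-highest is the one remaining person who never appears on the smaller side of a constraint between remaining people.
  Step 1: remaining {Iris, Nate, Eve}; on the smaller side: {Iris, Eve} → Nate is next (Nate > Eve).
  Step 2: remaining {Iris, Eve}; on the smaller side: {Iris} → Eve is next (Eve > Iris).
  Step 3: only Iris remains → lowest.
Final ranking (highest to lowest):

Nate > Eve > Iris


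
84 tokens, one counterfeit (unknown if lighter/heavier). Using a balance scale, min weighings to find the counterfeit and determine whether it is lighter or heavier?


Let n = 84. 168 possibilities (n tokens × lighter/heavier); each weighing has 3 outcomes.
Bound for k weighings: say the first weighing puts j tokens on each pan. If it tips, the 2j weighed tokens remain suspects (each with a known direction) and k-1 weighings give 3^(k-1) outcomes; 3^(k-1) is odd, so 2j ≤ 3^(k-1) - 1. If it balances, the n - 2j unweighed tokens remain with direction unknown: 2(n - 2j) ≤ 3^(k-1) - 1 by the same parity argument. Adding, n ≤ (3^(k-1) - 1) + (3^(k-1) - 1)/2 = (3^k - 3)/2, and the classical three-group strategy achieves this (3 tokens in 2 weighings, 12 in 3, 39 in 4, 120 in 5).
So we need the smallest k with (3^k - 3)/2 ≥ 84.
k = 4: (3^4 - 3)/2 = 39 < 84 ✗
k = 5: (3^5 - 3)/2 = 120 ≥ 84 ✓

5


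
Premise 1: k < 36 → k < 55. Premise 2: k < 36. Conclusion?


Modus ponens: P → Q, P ⊢ Q
P: k < 36
Q: k < 55
We have P → Q and P is true.
By modus ponens, Q must be true.

k < 55


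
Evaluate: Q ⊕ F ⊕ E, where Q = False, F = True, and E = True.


Q = False, F = True, E = True
Step 1: Q ⊕ F = False XOR True = True
Step 2: True ⊕ E = True XOR True = False
XOR is true when an odd number of operands are true.

False


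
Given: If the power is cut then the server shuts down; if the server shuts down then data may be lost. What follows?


Hypothetical syllogism: P → Q, Q → R ⊢ P → R
Premise 1: the power is cut → the server shuts down
Premise 2: the server shuts down → data may be lost
Chain the implications: the middle term (the server shuts down) links the two.
Conclusion: If the power is cut, then data may be lost.

If the power is cut, then data may be lost.


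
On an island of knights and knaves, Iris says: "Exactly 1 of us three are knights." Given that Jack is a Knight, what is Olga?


Iris claims exactly 1 knights among Iris, Jack, Olga.
Given: Jack is a Knight.

Case 1: Iris is a Knight (tells truth)
  Then exactly 1 of the three are knights.
  Counting Iris, Jack: 2 knight(s) so far. Need -1 more → impossible.
Case 2: Iris is a Knave (lies)
  Then the count is NOT 1.
  If Olga = Knave, count = 1 = 1 → claim would be true, contradicts lie.
  If Olga = Knight, count = 2 ≠ 1 → lie confirmed ✓

Olga is a Knight.

Knight


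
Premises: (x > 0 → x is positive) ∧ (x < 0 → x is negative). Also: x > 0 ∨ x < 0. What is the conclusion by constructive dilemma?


Constructive dilemma: (P → Q) ∧ (R → S), P ∨ R ⊢ Q ∨ S
Premise 1: x > 0 → x is positive
Premise 2: x < 0 → x is negative
Premise 3: x > 0 ∨ x < 0
Case 1: Assuming x > 0, then by Premise 1, x is positive.
Case 2: Assuming x < 0, then by Premise 2, x is negative.
Since one of x > 0 or x < 0 must hold, we get x is positive or x is negative.

x is positive or x is negative.


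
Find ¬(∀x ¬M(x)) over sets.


Original: ∀x ¬M(x)
Rule: ¬∀→∃, ¬∃→∀, negate predicate.
Negation: ∃x M(x)

∃x M(x)


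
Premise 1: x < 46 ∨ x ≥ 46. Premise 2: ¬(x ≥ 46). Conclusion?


Disjunctive syllogism: P ∨ Q, ¬P ⊢ Q
Disjunction: x < 46 ∨ x ≥ 46
We know it is not the case that x ≥ 46.
By disjunctive syllogism, the other disjunct must be true.

x < 46


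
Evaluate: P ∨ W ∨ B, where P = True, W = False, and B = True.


P = True, W = False, B = True
Step 1: P ∨ W = True OR False = True
Step 2: True ∨ B = True OR True = True
OR is true when at least one operand is true.

True


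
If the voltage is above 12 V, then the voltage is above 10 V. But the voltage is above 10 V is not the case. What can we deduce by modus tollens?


Modus tollens: P → Q, ¬Q ⊢ ¬P
P: the voltage is above 12 V
Q: the voltage is above 10 V
We have P → Q and Q is false.
By modus tollens, P must be false.

It is not the case that the voltage is above 12 V


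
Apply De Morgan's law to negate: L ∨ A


De Morgan's law: ¬(P ∨ Q) ≡ ¬P ∧ ¬Q
¬(L ∨ A) = ¬L ∧ ¬A

¬L ∧ ¬A


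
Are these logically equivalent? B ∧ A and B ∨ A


Expression 1: B ∧ A
Expression 2: B ∨ A
Truth table (B A | Expr1 Expr2):
  T T |   T     T
  T F |   F     T   ← differ
  F T |   F     T   ← differ
  F F |   F     F
Counterexample: B=T, A=F gives Expr1 = F but Expr2 = T, so the expressions are NOT logically equivalent.

No


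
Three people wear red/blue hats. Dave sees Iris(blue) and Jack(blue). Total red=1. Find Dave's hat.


Total red = 1, seen red = 0
Own red = 1 - 0 = 1
Dave's hat is red.

red


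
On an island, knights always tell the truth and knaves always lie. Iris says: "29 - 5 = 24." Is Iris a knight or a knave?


Statement: "29 - 5 = 24."
Actual: 29 - 5 = 24
Claimed: 24
Statement is TRUE → Iris tells the truth → Knight

Knight


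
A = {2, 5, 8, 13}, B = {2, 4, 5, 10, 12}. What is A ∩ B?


A = {2, 5, 8, 13}
B = {2, 4, 5, 10, 12}
Operation: intersection
Elements in both: 2, 5

{2, 5}


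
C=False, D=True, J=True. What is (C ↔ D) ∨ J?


C = False, D = True, J = True
Expression: (C ↔ D) ∨ J
Step 1: C ↔ D = (False iff True) (true when values match) = False
Step 2: (False) ∨ J = False OR True = True

True


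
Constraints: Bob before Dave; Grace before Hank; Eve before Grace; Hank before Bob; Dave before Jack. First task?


Constraints: Bob before Dave; Grace before Hank; Eve before Grace; Hank before Bob; Dave before Jack
The first task can have nothing scheduled before it, so it must never appear on the right of a 'before'.
Tasks appearing after some 'before': Dave, Hank, Grace, Bob, Jack.
The only task not in that list is Eve → it is first.

Eve


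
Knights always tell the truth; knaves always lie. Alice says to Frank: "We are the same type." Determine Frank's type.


Alice says: "We are the same type."
Case 1: Alice is a Knight (truth-teller)
  Statement is true → they ARE the same → Frank is also a Knight
Case 2: Alice is a Knave (liar)
  Statement is false → they are NOT the same → Frank is a Knight
In both cases, Frank is a Knight.

Knight


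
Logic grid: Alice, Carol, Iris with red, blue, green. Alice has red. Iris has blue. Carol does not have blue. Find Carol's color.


From clues:
  Iris → blue
  Alice → red
By elimination, Carol gets the remaining.

green


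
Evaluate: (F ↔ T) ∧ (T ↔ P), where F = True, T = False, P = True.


F = True, T = False, P = True
Step 1: F ↔ T is true when F and T have the same value. Result: False
Step 2: T ↔ P is true when T and P have the same value. Result: False
Step 3: False ∧ False = False

False


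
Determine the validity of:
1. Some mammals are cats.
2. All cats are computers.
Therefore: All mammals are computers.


Premise 1: Some mammals are cats.
Premise 2: All cats are computers.
Conclusion: All mammals are computers.
Fallacy: illicit minor. The minor term (mammals) is distributed in the conclusion ('All mammals ...') but undistributed in its premise ('Some mammals are cats' doesn't cover all mammals).
Only 'Some mammals are computers' follows, not 'All'.

Invalid


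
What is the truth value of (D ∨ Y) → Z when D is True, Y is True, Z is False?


D = True, Y = True, Z = False
Step 1: D ∨ Y = True OR True = True
Step 2: (True) → Z: false only when antecedent=True and Z=False.
Result: False

False


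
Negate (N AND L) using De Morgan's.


De Morgan's law: ¬(P ∧ Q) ≡ ¬P ∨ ¬Q
¬(N ∧ L) = ¬N ∨ ¬L

¬N ∨ ¬L


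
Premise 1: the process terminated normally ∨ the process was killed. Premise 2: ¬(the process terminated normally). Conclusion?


Disjunctive syllogism: P ∨ Q, ¬P ⊢ Q
Disjunction: the process terminated normally ∨ the process was killed
We know it is not the case that the process terminated normally.
By disjunctive syllogism, the other disjunct must be true.

The process was killed


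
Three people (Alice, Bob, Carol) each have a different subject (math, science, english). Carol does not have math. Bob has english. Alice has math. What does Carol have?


From clues:
  Bob → english
  Alice → math
By elimination, Carol gets the remaining.

science


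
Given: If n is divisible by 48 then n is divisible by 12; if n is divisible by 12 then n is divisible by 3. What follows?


Hypothetical syllogism: P → Q, Q → R ⊢ P → R
Premise 1: n is divisible by 48 → n is divisible by 12
Premise 2: n is divisible by 12 → n is divisible by 3
Chain the implications: the middle term (n is divisible by 12) links the two.
Conclusion: If n is divisible by 48, then n is divisible by 3.

If n is divisible by 48, then n is divisible by 3.


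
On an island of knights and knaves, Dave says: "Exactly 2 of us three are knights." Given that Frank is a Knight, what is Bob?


Dave claims exactly 2 knights among Dave, Frank, Bob.
Given: Frank is a Knight.

Case 1: Dave is a Knight (tells truth)
  Then exactly 2 of the three are knights.
  Counting Dave, Frank: 2 knight(s) so far. Need 0 more → Bob = Knave.
Case 2: Dave is a Knave (lies)
  Then the count is NOT 2.
  If Bob = Knight, count = 2 = 2 → claim would be true, contradicts lie.
  If Bob = Knave, count = 1 ≠ 2 → lie confirmed ✓

Bob is a Knave.

Knave


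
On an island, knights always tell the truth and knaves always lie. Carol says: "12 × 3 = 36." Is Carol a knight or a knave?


Statement: "12 × 3 = 36."
Actual: 12 × 3 = 36
Claimed: 36
Statement is TRUE → Carol tells the truth → Knight

Knight


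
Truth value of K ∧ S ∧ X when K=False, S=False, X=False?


K = False, S = False, X = False
Expression: K ∧ S ∧ X
Step 1: K ∧ S = False AND False = False
Step 2: (False) ∧ X = False AND False = False

False


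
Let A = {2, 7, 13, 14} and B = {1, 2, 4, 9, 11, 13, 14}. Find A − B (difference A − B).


A = {2, 7, 13, 14}
B = {1, 2, 4, 9, 11, 13, 14}
Operation: difference A − B
In A but not B: 7

{7}


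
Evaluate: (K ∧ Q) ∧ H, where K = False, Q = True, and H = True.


K = False, Q = True, H = True
Step 1: K ∧ Q = False AND True = False
Step 2: False ∧ H = False AND True = False
AND is true only when ALL operands are true.

False


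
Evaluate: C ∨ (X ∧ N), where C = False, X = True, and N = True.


C = False, X = True, N = True
Step 1: X ∧ N = True AND True = True
Step 2: C ∨ True = False OR True = True
AND evaluated first (higher precedence); then OR applied.

True


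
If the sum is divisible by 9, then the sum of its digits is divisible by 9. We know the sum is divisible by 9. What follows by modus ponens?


Modus ponens: P → Q, P ⊢ Q
P: the sum is divisible by 9
Q: the sum of its digits is divisible by 9
We have P → Q and P is true.
By modus ponens, Q must be true.

The sum of its digits is divisible by 9
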